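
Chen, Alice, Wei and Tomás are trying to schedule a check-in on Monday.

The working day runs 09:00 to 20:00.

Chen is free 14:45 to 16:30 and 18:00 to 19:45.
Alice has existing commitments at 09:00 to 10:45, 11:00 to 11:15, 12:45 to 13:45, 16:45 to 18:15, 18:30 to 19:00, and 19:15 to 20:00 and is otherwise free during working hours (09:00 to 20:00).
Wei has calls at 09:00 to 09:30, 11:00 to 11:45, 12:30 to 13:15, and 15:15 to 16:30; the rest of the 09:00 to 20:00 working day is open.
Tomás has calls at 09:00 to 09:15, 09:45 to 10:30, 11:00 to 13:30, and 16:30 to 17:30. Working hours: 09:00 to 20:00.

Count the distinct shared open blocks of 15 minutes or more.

3

Alice free within 09:00–20:00: 10:45–11:00, 11:15–12:45, 13:45–16:45, 18:15–18:30, 19:00–19:15.
Wei free within 09:00–20:00: 09:30–11:00, 11:45–12:30, 13:15–15:15, 16:30–20:00.
Tomás free within 09:00–20:00: 09:15–09:45, 10:30–11:00, 13:30–16:30, 17:30–20:00.
Chen ∩ Alice: 14:45–16:30, 18:15–18:30, 19:00–19:15.
Chen ∩ Alice ∩ Wei: 14:45–15:15, 18:15–18:30, 19:00–19:15.
Chen ∩ Alice ∩ Wei ∩ Tomás: 14:45–15:15, 18:15–18:30, 19:00–19:15.
Windows ≥ 15 min: 14:45–15:15, 18:15–18:30, 19:00–19:15.
That's 3 windows.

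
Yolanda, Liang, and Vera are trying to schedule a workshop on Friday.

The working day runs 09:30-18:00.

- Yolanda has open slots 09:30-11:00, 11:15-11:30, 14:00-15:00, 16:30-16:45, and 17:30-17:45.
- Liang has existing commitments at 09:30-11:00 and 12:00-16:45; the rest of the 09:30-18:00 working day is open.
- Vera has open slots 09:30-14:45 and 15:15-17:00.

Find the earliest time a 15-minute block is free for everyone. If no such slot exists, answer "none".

11:15

Liang free within 09:30–18:00: 11:00–12:00, 16:45–18:00.
Yolanda ∩ Liang: 11:15–11:30, 17:30–17:45.
Yolanda ∩ Liang ∩ Vera: 11:15–11:30.
Windows ≥ 15 min: 11:15–11:30.
Earliest such window starts at 11:15.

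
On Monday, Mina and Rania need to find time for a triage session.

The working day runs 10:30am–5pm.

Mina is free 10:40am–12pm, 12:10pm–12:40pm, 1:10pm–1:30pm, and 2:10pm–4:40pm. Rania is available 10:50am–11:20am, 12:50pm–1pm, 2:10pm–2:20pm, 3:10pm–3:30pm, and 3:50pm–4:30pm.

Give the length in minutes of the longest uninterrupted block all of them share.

Mina ∩ Rania: 10:50–11:20, 14:10–14:20, 15:10–15:30, 15:50–16:30.
Common window lengths: 30, 10, 20, 40 min; longest is 40.

40 minutes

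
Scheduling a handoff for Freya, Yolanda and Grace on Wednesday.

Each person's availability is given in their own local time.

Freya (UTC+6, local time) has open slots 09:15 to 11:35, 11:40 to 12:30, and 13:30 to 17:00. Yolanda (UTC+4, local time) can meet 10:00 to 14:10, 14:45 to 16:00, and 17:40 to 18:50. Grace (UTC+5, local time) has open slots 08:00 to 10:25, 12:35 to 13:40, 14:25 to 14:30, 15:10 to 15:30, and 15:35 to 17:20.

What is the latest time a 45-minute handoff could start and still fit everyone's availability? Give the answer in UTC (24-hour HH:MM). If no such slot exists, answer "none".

07:55

Freya → UTC: 03:15–05:35, 05:40–06:30, 07:30–11:00.
Yolanda → UTC: 06:00–10:10, 10:45–12:00, 13:40–14:50.
Grace → UTC: 03:00–05:25, 07:35–08:40, 09:25–09:30, 10:10–10:30, 10:35–12:20.
Freya ∩ Yolanda: 06:00–06:30, 07:30–10:10, 10:45–11:00.
Freya ∩ Yolanda ∩ Grace: 07:35–08:40, 09:25–09:30, 10:45–11:00.
Windows ≥ 45 min: 07:35–08:40.
Latest start in the last window 07:35–08:40 is 08:40 − 45 min = 07:55.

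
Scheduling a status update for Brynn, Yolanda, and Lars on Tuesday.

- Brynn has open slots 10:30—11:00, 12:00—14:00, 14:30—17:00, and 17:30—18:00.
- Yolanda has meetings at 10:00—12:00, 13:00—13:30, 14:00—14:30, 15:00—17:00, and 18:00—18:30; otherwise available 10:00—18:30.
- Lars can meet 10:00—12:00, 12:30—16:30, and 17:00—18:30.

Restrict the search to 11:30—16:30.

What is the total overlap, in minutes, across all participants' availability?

Yolanda free within 10:00–18:30: 12:00–13:00, 13:30–14:00, 14:30–15:00, 17:00–18:00.
Brynn ∩ Yolanda: 12:00–13:00, 13:30–14:00, 14:30–15:00, 17:30–18:00.
Brynn ∩ Yolanda ∩ Lars: 12:30–13:00, 13:30–14:00, 14:30–15:00, 17:30–18:00.
Restricted to 11:30–16:30: 12:30–13:00, 13:30–14:00, 14:30–15:00.
Total common minutes: 30 + 30 + 30 = 90.

90 minutes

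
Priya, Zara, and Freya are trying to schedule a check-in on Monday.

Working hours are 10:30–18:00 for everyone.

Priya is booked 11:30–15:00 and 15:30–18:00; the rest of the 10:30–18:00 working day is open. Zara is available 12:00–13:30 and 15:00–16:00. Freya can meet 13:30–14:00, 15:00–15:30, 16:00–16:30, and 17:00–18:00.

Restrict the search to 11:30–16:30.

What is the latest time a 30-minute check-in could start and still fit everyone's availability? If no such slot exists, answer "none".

Priya free within 10:30–18:00: 10:30–11:30, 15:00–15:30.
Priya ∩ Zara: 15:00–15:30.
Priya ∩ Zara ∩ Freya: 15:00–15:30.
Restricted to 11:30–16:30: 15:00–15:30.
Windows ≥ 30 min: 15:00–15:30.
Latest start in the last window 15:00–15:30 is 15:30 − 30 min = 15:00.

15:00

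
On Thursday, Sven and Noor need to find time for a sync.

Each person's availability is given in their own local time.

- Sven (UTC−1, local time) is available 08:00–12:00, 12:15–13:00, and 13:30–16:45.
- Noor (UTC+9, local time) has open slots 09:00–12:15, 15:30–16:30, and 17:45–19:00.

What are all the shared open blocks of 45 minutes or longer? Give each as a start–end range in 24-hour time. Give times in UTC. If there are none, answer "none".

Sven → UTC: 09:00–13:00, 13:15–14:00, 14:30–17:45.
Noor → UTC: 00:00–03:15, 06:30–07:30, 08:45–10:00.
Sven ∩ Noor: 09:00–10:00.
Windows ≥ 45 min: 09:00–10:00.

09:00–10:00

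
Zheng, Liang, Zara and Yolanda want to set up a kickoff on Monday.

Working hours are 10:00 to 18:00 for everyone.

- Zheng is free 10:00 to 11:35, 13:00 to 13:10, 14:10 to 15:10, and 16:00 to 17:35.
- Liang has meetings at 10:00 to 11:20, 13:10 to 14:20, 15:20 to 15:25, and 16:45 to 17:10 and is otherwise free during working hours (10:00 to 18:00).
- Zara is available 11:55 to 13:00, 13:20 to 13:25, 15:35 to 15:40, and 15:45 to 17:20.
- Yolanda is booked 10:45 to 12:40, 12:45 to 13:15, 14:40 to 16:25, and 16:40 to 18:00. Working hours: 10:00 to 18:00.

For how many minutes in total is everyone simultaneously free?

Liang free within 10:00–18:00: 11:20–13:10, 14:20–15:20, 15:25–16:45, 17:10–18:00.
Yolanda free within 10:00–18:00: 10:00–10:45, 12:40–12:45, 13:15–14:40, 16:25–16:40.
Zheng ∩ Liang: 11:20–11:35, 13:00–13:10, 14:20–15:10, 16:00–16:45, 17:10–17:35.
Zheng ∩ Liang ∩ Zara: 16:00–16:45, 17:10–17:20.
Zheng ∩ Liang ∩ Zara ∩ Yolanda: 16:25–16:40.
Total common minutes: 15.

15 minutes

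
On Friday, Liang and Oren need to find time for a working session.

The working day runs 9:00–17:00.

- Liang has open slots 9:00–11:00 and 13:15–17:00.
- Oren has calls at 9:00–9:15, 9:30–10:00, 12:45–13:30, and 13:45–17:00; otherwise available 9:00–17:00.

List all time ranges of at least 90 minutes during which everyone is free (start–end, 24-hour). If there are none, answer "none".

none

Oren free within 09:00–17:00: 09:15–09:30, 10:00–12:45, 13:30–13:45.
Liang ∩ Oren: 09:15–09:30, 10:00–11:00, 13:30–13:45.
Windows ≥ 90 min: (none).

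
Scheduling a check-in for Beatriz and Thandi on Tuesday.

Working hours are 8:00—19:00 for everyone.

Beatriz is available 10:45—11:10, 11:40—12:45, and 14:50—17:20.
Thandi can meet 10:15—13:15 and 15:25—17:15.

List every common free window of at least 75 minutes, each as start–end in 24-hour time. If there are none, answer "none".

Beatriz ∩ Thandi: 10:45–11:10, 11:40–12:45, 15:25–17:15.
Windows ≥ 75 min: 15:25–17:15.

15:25–17:15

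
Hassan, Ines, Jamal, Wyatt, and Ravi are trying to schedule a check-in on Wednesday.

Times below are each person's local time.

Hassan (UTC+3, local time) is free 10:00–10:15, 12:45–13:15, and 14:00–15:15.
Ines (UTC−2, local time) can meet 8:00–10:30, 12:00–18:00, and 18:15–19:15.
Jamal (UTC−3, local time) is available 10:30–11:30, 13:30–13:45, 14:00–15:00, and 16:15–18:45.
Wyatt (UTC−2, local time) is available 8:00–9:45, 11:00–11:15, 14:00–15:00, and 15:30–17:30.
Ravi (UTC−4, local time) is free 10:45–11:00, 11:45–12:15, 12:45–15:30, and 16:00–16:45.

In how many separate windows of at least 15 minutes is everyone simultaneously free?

Hassan → UTC: 07:00–07:15, 09:45–10:15, 11:00–12:15.
Ines → UTC: 10:00–12:30, 14:00–20:00, 20:15–21:15.
Jamal → UTC: 13:30–14:30, 16:30–16:45, 17:00–18:00, 19:15–21:45.
Wyatt → UTC: 10:00–11:45, 13:00–13:15, 16:00–17:00, 17:30–19:30.
Ravi → UTC: 14:45–15:00, 15:45–16:15, 16:45–19:30, 20:00–20:45.
Hassan ∩ Ines: 10:00–10:15, 11:00–12:15.
Hassan ∩ Ines ∩ Jamal: (none).
Hassan ∩ Ines ∩ Jamal ∩ Wyatt: (none).
Hassan ∩ Ines ∩ Jamal ∩ Wyatt ∩ Ravi: (none).
Windows ≥ 15 min: (none).
That's 0 windows.

0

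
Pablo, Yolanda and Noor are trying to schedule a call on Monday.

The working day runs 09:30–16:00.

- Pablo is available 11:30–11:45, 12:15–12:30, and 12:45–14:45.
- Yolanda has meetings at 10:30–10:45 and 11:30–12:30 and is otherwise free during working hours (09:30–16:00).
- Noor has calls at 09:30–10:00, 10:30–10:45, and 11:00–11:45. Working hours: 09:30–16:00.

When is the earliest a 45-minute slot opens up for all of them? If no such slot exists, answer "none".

Yolanda free within 09:30–16:00: 09:30–10:30, 10:45–11:30, 12:30–16:00.
Noor free within 09:30–16:00: 10:00–10:30, 10:45–11:00, 11:45–16:00.
Pablo ∩ Yolanda: 12:45–14:45.
Pablo ∩ Yolanda ∩ Noor: 12:45–14:45.
Windows ≥ 45 min: 12:45–14:45.
Earliest such window starts at 12:45.

12:45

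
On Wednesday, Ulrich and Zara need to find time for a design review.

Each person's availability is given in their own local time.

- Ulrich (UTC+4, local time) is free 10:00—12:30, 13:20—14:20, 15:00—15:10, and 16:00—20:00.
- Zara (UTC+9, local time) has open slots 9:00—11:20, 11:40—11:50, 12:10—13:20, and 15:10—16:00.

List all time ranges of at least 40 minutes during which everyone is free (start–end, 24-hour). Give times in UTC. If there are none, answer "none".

06:10–07:00

Ulrich → UTC: 06:00–08:30, 09:20–10:20, 11:00–11:10, 12:00–16:00.
Zara → UTC: 00:00–02:20, 02:40–02:50, 03:10–04:20, 06:10–07:00.
Ulrich ∩ Zara: 06:10–07:00.
Windows ≥ 40 min: 06:10–07:00.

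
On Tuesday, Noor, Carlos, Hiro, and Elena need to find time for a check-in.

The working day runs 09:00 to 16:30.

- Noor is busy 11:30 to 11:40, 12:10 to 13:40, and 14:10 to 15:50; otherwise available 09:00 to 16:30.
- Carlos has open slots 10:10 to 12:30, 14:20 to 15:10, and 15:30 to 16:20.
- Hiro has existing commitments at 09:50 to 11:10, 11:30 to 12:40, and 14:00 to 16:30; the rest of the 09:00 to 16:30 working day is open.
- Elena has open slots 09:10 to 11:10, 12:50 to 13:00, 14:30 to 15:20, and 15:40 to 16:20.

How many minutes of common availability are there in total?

Noor free within 09:00–16:30: 09:00–11:30, 11:40–12:10, 13:40–14:10, 15:50–16:30.
Hiro free within 09:00–16:30: 09:00–09:50, 11:10–11:30, 12:40–14:00.
Noor ∩ Carlos: 10:10–11:30, 11:40–12:10, 15:50–16:20.
Noor ∩ Carlos ∩ Hiro: 11:10–11:30.
Noor ∩ Carlos ∩ Hiro ∩ Elena: (none).
Total common minutes: 0.

0 minutes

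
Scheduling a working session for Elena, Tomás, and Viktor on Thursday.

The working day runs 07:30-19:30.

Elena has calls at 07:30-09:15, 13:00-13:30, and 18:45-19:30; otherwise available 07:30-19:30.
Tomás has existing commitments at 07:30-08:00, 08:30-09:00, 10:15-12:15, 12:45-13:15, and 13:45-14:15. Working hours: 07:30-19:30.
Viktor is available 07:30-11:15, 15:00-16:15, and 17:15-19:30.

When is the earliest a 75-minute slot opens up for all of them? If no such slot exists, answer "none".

15:00

Elena free within 07:30–19:30: 09:15–13:00, 13:30–18:45.
Tomás free within 07:30–19:30: 08:00–08:30, 09:00–10:15, 12:15–12:45, 13:15–13:45, 14:15–19:30.
Elena ∩ Tomás: 09:15–10:15, 12:15–12:45, 13:30–13:45, 14:15–18:45.
Elena ∩ Tomás ∩ Viktor: 09:15–10:15, 15:00–16:15, 17:15–18:45.
Windows ≥ 75 min: 15:00–16:15, 17:15–18:45.
Earliest such window starts at 15:00.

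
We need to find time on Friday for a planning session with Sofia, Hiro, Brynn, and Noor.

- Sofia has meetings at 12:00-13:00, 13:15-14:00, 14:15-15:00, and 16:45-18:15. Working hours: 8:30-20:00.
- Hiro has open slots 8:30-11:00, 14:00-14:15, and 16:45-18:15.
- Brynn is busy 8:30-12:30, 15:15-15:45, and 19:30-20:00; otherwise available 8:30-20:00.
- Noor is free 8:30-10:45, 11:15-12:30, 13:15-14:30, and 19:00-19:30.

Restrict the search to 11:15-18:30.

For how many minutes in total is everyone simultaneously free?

Sofia free within 08:30–20:00: 08:30–12:00, 13:00–13:15, 14:00–14:15, 15:00–16:45, 18:15–20:00.
Brynn free within 08:30–20:00: 12:30–15:15, 15:45–19:30.
Sofia ∩ Hiro: 08:30–11:00, 14:00–14:15.
Sofia ∩ Hiro ∩ Brynn: 14:00–14:15.
Sofia ∩ Hiro ∩ Brynn ∩ Noor: 14:00–14:15.
Restricted to 11:15–18:30: 14:00–14:15.
Total common minutes: 15.

15 minutes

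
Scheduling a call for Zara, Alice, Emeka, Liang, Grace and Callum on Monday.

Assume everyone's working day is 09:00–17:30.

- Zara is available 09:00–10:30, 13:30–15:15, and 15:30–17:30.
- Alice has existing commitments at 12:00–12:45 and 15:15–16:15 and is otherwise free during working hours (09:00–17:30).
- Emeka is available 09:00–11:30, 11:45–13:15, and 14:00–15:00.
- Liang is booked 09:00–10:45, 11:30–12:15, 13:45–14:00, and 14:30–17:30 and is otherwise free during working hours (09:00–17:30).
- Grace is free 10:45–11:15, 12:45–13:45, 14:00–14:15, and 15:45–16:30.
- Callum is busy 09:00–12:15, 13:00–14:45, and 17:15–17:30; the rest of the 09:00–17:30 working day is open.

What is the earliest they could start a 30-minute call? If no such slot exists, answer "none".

Alice free within 09:00–17:30: 09:00–12:00, 12:45–15:15, 16:15–17:30.
Liang free within 09:00–17:30: 10:45–11:30, 12:15–13:45, 14:00–14:30.
Callum free within 09:00–17:30: 12:15–13:00, 14:45–17:15.
Zara ∩ Alice: 09:00–10:30, 13:30–15:15, 16:15–17:30.
Zara ∩ Alice ∩ Emeka: 09:00–10:30, 14:00–15:00.
Zara ∩ Alice ∩ Emeka ∩ Liang: 14:00–14:30.
Zara ∩ Alice ∩ Emeka ∩ Liang ∩ Grace: 14:00–14:15.
Zara ∩ Alice ∩ Emeka ∩ Liang ∩ Grace ∩ Callum: (none).
Windows ≥ 30 min: (none).

none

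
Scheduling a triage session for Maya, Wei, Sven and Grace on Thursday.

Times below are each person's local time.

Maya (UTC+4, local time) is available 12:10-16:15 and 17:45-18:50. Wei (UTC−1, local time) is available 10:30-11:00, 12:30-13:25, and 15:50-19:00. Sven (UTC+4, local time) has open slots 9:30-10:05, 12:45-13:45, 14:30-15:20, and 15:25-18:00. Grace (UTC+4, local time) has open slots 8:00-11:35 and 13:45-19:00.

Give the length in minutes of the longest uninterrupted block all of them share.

Maya → UTC: 08:10–12:15, 13:45–14:50.
Wei → UTC: 11:30–12:00, 13:30–14:25, 16:50–20:00.
Sven → UTC: 05:30–06:05, 08:45–09:45, 10:30–11:20, 11:25–14:00.
Grace → UTC: 04:00–07:35, 09:45–15:00.
Maya ∩ Wei: 11:30–12:00, 13:45–14:25.
Maya ∩ Wei ∩ Sven: 11:30–12:00, 13:45–14:00.
Maya ∩ Wei ∩ Sven ∩ Grace: 11:30–12:00, 13:45–14:00.
Common window lengths: 30, 15 min; longest is 30.

30 minutes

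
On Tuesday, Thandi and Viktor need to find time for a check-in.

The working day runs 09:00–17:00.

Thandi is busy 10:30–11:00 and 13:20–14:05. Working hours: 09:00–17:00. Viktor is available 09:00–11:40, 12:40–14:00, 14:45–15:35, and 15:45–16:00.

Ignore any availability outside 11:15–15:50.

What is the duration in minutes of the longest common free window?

50 minutes

Thandi free within 09:00–17:00: 09:00–10:30, 11:00–13:20, 14:05–17:00.
Thandi ∩ Viktor: 09:00–10:30, 11:00–11:40, 12:40–13:20, 14:45–15:35, 15:45–16:00.
Restricted to 11:15–15:50: 11:15–11:40, 12:40–13:20, 14:45–15:35, 15:45–15:50.
Common window lengths: 25, 40, 50, 5 min; longest is 50.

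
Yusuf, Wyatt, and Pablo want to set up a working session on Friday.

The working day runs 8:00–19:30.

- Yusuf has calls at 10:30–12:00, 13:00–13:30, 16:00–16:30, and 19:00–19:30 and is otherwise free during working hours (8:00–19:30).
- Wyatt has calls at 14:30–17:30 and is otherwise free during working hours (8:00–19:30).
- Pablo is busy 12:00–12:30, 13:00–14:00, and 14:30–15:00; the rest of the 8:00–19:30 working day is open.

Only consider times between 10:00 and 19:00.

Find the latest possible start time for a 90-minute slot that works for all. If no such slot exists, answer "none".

17:30

Yusuf free within 08:00–19:30: 08:00–10:30, 12:00–13:00, 13:30–16:00, 16:30–19:00.
Wyatt free within 08:00–19:30: 08:00–14:30, 17:30–19:30.
Pablo free within 08:00–19:30: 08:00–12:00, 12:30–13:00, 14:00–14:30, 15:00–19:30.
Yusuf ∩ Wyatt: 08:00–10:30, 12:00–13:00, 13:30–14:30, 17:30–19:00.
Yusuf ∩ Wyatt ∩ Pablo: 08:00–10:30, 12:30–13:00, 14:00–14:30, 17:30–19:00.
Restricted to 10:00–19:00: 10:00–10:30, 12:30–13:00, 14:00–14:30, 17:30–19:00.
Windows ≥ 90 min: 17:30–19:00.
Latest start in the last window 17:30–19:00 is 19:00 − 90 min = 17:30.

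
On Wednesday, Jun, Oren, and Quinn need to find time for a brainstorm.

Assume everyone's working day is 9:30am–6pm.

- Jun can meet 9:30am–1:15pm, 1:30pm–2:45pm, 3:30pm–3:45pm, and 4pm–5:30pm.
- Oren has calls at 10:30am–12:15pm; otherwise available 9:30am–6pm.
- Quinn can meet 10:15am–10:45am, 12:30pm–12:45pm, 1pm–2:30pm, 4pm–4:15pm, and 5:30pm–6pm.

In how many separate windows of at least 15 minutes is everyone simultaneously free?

5

Oren free within 09:30–18:00: 09:30–10:30, 12:15–18:00.
Jun ∩ Oren: 09:30–10:30, 12:15–13:15, 13:30–14:45, 15:30–15:45, 16:00–17:30.
Jun ∩ Oren ∩ Quinn: 10:15–10:30, 12:30–12:45, 13:00–13:15, 13:30–14:30, 16:00–16:15.
Windows ≥ 15 min: 10:15–10:30, 12:30–12:45, 13:00–13:15, 13:30–14:30, 16:00–16:15.
That's 5 windows.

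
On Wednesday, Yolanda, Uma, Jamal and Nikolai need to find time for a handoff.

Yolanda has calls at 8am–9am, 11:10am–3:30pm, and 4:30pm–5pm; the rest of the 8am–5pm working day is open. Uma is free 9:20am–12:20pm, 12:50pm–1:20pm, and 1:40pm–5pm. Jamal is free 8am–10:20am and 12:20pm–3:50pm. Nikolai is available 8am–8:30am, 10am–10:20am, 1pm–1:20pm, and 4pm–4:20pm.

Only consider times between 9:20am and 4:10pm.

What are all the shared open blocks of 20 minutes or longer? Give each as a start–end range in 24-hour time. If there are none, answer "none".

Yolanda free within 08:00–17:00: 09:00–11:10, 15:30–16:30.
Yolanda ∩ Uma: 09:20–11:10, 15:30–16:30.
Yolanda ∩ Uma ∩ Jamal: 09:20–10:20, 15:30–15:50.
Yolanda ∩ Uma ∩ Jamal ∩ Nikolai: 10:00–10:20.
Restricted to 09:20–16:10: 10:00–10:20.
Windows ≥ 20 min: 10:00–10:20.

10:00–10:20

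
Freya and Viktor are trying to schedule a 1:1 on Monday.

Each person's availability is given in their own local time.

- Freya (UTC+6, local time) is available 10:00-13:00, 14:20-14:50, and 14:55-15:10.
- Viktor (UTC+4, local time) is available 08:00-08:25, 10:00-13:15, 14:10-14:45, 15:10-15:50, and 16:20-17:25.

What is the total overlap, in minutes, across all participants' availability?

130 minutes

Freya → UTC: 04:00–07:00, 08:20–08:50, 08:55–09:10.
Viktor → UTC: 04:00–04:25, 06:00–09:15, 10:10–10:45, 11:10–11:50, 12:20–13:25.
Freya ∩ Viktor: 04:00–04:25, 06:00–07:00, 08:20–08:50, 08:55–09:10.
Total common minutes: 25 + 60 + 30 + 15 = 130.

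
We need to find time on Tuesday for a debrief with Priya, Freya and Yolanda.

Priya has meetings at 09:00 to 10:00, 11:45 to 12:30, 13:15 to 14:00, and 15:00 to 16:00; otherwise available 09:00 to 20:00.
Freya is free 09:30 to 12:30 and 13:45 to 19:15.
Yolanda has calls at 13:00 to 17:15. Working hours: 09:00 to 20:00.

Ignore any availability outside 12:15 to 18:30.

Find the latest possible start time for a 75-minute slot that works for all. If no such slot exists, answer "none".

Priya free within 09:00–20:00: 10:00–11:45, 12:30–13:15, 14:00–15:00, 16:00–20:00.
Yolanda free within 09:00–20:00: 09:00–13:00, 17:15–20:00.
Priya ∩ Freya: 10:00–11:45, 14:00–15:00, 16:00–19:15.
Priya ∩ Freya ∩ Yolanda: 10:00–11:45, 17:15–19:15.
Restricted to 12:15–18:30: 17:15–18:30.
Windows ≥ 75 min: 17:15–18:30.
Latest start in the last window 17:15–18:30 is 18:30 − 75 min = 17:15.

17:15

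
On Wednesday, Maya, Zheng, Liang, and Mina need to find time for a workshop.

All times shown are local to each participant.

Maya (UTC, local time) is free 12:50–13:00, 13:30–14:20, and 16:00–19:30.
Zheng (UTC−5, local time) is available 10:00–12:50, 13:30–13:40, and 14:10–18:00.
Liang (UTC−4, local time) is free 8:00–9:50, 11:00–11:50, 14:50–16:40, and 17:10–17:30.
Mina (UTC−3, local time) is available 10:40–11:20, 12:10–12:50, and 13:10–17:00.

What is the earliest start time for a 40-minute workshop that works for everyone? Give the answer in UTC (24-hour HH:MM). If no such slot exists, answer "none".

Maya → UTC: 12:50–13:00, 13:30–14:20, 16:00–19:30.
Zheng → UTC: 15:00–17:50, 18:30–18:40, 19:10–23:00.
Liang → UTC: 12:00–13:50, 15:00–15:50, 18:50–20:40, 21:10–21:30.
Mina → UTC: 13:40–14:20, 15:10–15:50, 16:10–20:00.
Maya ∩ Zheng: 16:00–17:50, 18:30–18:40, 19:10–19:30.
Maya ∩ Zheng ∩ Liang: 19:10–19:30.
Maya ∩ Zheng ∩ Liang ∩ Mina: 19:10–19:30.
Windows ≥ 40 min: (none).

none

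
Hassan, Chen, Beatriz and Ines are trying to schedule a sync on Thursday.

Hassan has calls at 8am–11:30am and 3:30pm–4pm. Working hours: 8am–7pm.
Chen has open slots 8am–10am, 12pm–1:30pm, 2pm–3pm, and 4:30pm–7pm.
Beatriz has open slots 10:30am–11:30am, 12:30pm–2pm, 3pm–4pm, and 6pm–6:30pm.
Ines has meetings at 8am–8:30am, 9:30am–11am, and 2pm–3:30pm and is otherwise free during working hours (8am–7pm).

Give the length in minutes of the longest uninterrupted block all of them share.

Hassan free within 08:00–19:00: 11:30–15:30, 16:00–19:00.
Ines free within 08:00–19:00: 08:30–09:30, 11:00–14:00, 15:30–19:00.
Hassan ∩ Chen: 12:00–13:30, 14:00–15:00, 16:30–19:00.
Hassan ∩ Chen ∩ Beatriz: 12:30–13:30, 18:00–18:30.
Hassan ∩ Chen ∩ Beatriz ∩ Ines: 12:30–13:30, 18:00–18:30.
Common window lengths: 60, 30 min; longest is 60.

60 minutes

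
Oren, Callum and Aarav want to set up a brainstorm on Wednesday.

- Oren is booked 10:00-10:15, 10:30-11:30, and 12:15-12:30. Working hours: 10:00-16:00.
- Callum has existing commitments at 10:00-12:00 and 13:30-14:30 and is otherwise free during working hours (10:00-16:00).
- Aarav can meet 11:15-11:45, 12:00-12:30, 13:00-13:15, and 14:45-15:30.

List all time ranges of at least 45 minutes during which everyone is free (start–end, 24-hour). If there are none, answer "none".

14:45–15:30

Oren free within 10:00–16:00: 10:15–10:30, 11:30–12:15, 12:30–16:00.
Callum free within 10:00–16:00: 12:00–13:30, 14:30–16:00.
Oren ∩ Callum: 12:00–12:15, 12:30–13:30, 14:30–16:00.
Oren ∩ Callum ∩ Aarav: 12:00–12:15, 13:00–13:15, 14:45–15:30.
Windows ≥ 45 min: 14:45–15:30.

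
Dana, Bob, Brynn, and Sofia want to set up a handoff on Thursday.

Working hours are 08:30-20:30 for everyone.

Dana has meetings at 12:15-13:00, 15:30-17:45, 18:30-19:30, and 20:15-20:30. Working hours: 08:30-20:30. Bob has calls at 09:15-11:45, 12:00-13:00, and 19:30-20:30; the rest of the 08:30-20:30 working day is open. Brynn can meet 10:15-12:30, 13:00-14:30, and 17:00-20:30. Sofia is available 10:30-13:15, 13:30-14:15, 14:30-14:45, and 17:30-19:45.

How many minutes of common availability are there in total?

120 minutes

Dana free within 08:30–20:30: 08:30–12:15, 13:00–15:30, 17:45–18:30, 19:30–20:15.
Bob free within 08:30–20:30: 08:30–09:15, 11:45–12:00, 13:00–19:30.
Dana ∩ Bob: 08:30–09:15, 11:45–12:00, 13:00–15:30, 17:45–18:30.
Dana ∩ Bob ∩ Brynn: 11:45–12:00, 13:00–14:30, 17:45–18:30.
Dana ∩ Bob ∩ Brynn ∩ Sofia: 11:45–12:00, 13:00–13:15, 13:30–14:15, 17:45–18:30.
Total common minutes: 15 + 15 + 45 + 45 = 120.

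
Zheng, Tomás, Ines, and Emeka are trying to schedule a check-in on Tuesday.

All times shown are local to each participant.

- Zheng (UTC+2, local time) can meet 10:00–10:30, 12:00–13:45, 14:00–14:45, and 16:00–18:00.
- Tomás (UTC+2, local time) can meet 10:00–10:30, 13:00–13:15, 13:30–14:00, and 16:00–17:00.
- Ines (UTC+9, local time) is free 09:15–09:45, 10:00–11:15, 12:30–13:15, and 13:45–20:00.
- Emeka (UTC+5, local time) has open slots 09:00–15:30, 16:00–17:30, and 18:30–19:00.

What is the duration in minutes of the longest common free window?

Zheng → UTC: 08:00–08:30, 10:00–11:45, 12:00–12:45, 14:00–16:00.
Tomás → UTC: 08:00–08:30, 11:00–11:15, 11:30–12:00, 14:00–15:00.
Ines → UTC: 00:15–00:45, 01:00–02:15, 03:30–04:15, 04:45–11:00.
Emeka → UTC: 04:00–10:30, 11:00–12:30, 13:30–14:00.
Zheng ∩ Tomás: 08:00–08:30, 11:00–11:15, 11:30–11:45, 14:00–15:00.
Zheng ∩ Tomás ∩ Ines: 08:00–08:30.
Zheng ∩ Tomás ∩ Ines ∩ Emeka: 08:00–08:30.
Single common window of 30 minutes.

30 minutes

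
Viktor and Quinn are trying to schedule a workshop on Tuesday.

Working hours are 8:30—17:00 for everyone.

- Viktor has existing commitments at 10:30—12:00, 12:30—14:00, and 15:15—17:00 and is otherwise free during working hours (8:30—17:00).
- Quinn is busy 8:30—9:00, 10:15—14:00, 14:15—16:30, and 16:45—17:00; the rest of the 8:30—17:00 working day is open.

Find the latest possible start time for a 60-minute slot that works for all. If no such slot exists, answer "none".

09:15

Viktor free within 08:30–17:00: 08:30–10:30, 12:00–12:30, 14:00–15:15.
Quinn free within 08:30–17:00: 09:00–10:15, 14:00–14:15, 16:30–16:45.
Viktor ∩ Quinn: 09:00–10:15, 14:00–14:15.
Windows ≥ 60 min: 09:00–10:15.
Latest start in the last window 09:00–10:15 is 10:15 − 60 min = 09:15.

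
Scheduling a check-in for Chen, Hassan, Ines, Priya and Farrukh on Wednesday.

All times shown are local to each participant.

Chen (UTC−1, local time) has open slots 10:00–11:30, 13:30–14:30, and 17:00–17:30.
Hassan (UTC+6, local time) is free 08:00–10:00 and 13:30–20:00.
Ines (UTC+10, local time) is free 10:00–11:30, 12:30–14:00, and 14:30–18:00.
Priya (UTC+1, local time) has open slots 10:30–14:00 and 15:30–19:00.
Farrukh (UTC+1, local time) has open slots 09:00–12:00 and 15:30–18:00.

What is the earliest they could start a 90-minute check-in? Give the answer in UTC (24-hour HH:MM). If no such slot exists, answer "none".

Chen → UTC: 11:00–12:30, 14:30–15:30, 18:00–18:30.
Hassan → UTC: 02:00–04:00, 07:30–14:00.
Ines → UTC: 00:00–01:30, 02:30–04:00, 04:30–08:00.
Priya → UTC: 09:30–13:00, 14:30–18:00.
Farrukh → UTC: 08:00–11:00, 14:30–17:00.
Chen ∩ Hassan: 11:00–12:30.
Chen ∩ Hassan ∩ Ines: (none).
Chen ∩ Hassan ∩ Ines ∩ Priya: (none).
Chen ∩ Hassan ∩ Ines ∩ Priya ∩ Farrukh: (none).
Windows ≥ 90 min: (none).

none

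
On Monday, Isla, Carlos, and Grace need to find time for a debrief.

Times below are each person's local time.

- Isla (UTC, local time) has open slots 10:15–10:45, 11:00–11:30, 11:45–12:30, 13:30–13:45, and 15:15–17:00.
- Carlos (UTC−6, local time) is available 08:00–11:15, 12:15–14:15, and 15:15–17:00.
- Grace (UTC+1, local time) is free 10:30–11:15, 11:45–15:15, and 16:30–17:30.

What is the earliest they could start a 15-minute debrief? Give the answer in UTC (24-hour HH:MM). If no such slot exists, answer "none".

15:30

Isla → UTC: 10:15–10:45, 11:00–11:30, 11:45–12:30, 13:30–13:45, 15:15–17:00.
Carlos → UTC: 14:00–17:15, 18:15–20:15, 21:15–23:00.
Grace → UTC: 09:30–10:15, 10:45–14:15, 15:30–16:30.
Isla ∩ Carlos: 15:15–17:00.
Isla ∩ Carlos ∩ Grace: 15:30–16:30.
Windows ≥ 15 min: 15:30–16:30.
Earliest such window starts at 15:30.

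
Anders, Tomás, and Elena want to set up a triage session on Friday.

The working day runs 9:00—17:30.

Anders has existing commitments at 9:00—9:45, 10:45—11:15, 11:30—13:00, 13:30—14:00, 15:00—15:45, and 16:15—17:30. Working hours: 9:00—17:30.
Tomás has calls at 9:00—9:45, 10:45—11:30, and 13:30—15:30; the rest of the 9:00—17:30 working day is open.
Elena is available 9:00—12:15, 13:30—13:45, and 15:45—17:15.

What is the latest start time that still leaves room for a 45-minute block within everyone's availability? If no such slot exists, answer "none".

10:00

Anders free within 09:00–17:30: 09:45–10:45, 11:15–11:30, 13:00–13:30, 14:00–15:00, 15:45–16:15.
Tomás free within 09:00–17:30: 09:45–10:45, 11:30–13:30, 15:30–17:30.
Anders ∩ Tomás: 09:45–10:45, 13:00–13:30, 15:45–16:15.
Anders ∩ Tomás ∩ Elena: 09:45–10:45, 15:45–16:15.
Windows ≥ 45 min: 09:45–10:45.
Latest start in the last window 09:45–10:45 is 10:45 − 45 min = 10:00.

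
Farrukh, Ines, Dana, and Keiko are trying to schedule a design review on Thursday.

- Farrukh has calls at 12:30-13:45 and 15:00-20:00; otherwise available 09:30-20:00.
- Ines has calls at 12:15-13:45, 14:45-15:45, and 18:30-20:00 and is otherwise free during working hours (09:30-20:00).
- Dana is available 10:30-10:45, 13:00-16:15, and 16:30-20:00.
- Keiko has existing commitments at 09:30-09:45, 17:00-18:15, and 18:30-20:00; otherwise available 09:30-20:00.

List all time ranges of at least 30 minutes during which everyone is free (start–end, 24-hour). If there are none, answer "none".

13:45–14:45

Farrukh free within 09:30–20:00: 09:30–12:30, 13:45–15:00.
Ines free within 09:30–20:00: 09:30–12:15, 13:45–14:45, 15:45–18:30.
Keiko free within 09:30–20:00: 09:45–17:00, 18:15–18:30.
Farrukh ∩ Ines: 09:30–12:15, 13:45–14:45.
Farrukh ∩ Ines ∩ Dana: 10:30–10:45, 13:45–14:45.
Farrukh ∩ Ines ∩ Dana ∩ Keiko: 10:30–10:45, 13:45–14:45.
Windows ≥ 30 min: 13:45–14:45.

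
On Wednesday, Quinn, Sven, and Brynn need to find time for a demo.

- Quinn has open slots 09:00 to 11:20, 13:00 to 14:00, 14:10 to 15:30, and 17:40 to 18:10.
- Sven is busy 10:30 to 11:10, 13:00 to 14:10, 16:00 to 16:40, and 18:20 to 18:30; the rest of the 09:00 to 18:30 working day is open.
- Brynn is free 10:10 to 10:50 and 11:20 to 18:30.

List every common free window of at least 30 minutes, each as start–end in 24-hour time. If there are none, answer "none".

Sven free within 09:00–18:30: 09:00–10:30, 11:10–13:00, 14:10–16:00, 16:40–18:20.
Quinn ∩ Sven: 09:00–10:30, 11:10–11:20, 14:10–15:30, 17:40–18:10.
Quinn ∩ Sven ∩ Brynn: 10:10–10:30, 14:10–15:30, 17:40–18:10.
Windows ≥ 30 min: 14:10–15:30, 17:40–18:10.

14:10–15:30, 17:40–18:10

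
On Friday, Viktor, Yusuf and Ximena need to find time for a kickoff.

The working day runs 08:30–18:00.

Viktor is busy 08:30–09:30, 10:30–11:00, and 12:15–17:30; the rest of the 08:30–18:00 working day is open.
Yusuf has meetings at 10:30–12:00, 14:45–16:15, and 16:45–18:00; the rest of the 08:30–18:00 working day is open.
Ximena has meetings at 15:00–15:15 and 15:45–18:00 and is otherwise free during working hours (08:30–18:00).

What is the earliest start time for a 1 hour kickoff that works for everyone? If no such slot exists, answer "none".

09:30

Viktor free within 08:30–18:00: 09:30–10:30, 11:00–12:15, 17:30–18:00.
Yusuf free within 08:30–18:00: 08:30–10:30, 12:00–14:45, 16:15–16:45.
Ximena free within 08:30–18:00: 08:30–15:00, 15:15–15:45.
Viktor ∩ Yusuf: 09:30–10:30, 12:00–12:15.
Viktor ∩ Yusuf ∩ Ximena: 09:30–10:30, 12:00–12:15.
Windows ≥ 60 min: 09:30–10:30.
Earliest such window starts at 09:30.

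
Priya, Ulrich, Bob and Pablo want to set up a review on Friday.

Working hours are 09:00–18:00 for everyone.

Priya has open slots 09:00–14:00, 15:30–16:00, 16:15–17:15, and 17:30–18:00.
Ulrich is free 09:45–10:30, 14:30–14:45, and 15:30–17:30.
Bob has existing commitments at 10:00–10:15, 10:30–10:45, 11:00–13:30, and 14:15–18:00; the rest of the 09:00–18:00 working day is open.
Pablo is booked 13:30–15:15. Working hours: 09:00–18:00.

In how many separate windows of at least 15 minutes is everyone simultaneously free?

2

Bob free within 09:00–18:00: 09:00–10:00, 10:15–10:30, 10:45–11:00, 13:30–14:15.
Pablo free within 09:00–18:00: 09:00–13:30, 15:15–18:00.
Priya ∩ Ulrich: 09:45–10:30, 15:30–16:00, 16:15–17:15.
Priya ∩ Ulrich ∩ Bob: 09:45–10:00, 10:15–10:30.
Priya ∩ Ulrich ∩ Bob ∩ Pablo: 09:45–10:00, 10:15–10:30.
Windows ≥ 15 min: 09:45–10:00, 10:15–10:30.
That's 2 windows.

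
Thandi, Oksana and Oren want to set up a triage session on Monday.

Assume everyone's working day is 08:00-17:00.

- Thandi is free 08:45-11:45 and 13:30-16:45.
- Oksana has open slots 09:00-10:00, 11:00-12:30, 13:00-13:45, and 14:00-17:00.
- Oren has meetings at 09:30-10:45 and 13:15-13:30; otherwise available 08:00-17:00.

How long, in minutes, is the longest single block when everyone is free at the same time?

Oren free within 08:00–17:00: 08:00–09:30, 10:45–13:15, 13:30–17:00.
Thandi ∩ Oksana: 09:00–10:00, 11:00–11:45, 13:30–13:45, 14:00–16:45.
Thandi ∩ Oksana ∩ Oren: 09:00–09:30, 11:00–11:45, 13:30–13:45, 14:00–16:45.
Common window lengths: 30, 45, 15, 165 min; longest is 165.

165 minutes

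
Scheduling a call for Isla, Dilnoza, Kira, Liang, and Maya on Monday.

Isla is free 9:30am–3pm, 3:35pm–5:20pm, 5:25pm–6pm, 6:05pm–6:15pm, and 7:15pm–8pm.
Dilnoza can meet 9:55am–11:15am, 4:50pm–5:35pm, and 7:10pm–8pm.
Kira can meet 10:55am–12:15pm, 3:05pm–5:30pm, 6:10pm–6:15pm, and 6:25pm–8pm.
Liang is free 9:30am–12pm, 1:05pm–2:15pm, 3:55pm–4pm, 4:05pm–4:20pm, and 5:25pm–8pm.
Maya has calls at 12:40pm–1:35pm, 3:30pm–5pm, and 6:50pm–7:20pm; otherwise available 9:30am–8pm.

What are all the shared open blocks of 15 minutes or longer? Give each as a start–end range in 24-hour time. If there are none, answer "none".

10:55–11:15, 19:20–20:00

Maya free within 09:30–20:00: 09:30–12:40, 13:35–15:30, 17:00–18:50, 19:20–20:00.
Isla ∩ Dilnoza: 09:55–11:15, 16:50–17:20, 17:25–17:35, 19:15–20:00.
Isla ∩ Dilnoza ∩ Kira: 10:55–11:15, 16:50–17:20, 17:25–17:30, 19:15–20:00.
Isla ∩ Dilnoza ∩ Kira ∩ Liang: 10:55–11:15, 17:25–17:30, 19:15–20:00.
Isla ∩ Dilnoza ∩ Kira ∩ Liang ∩ Maya: 10:55–11:15, 17:25–17:30, 19:20–20:00.
Windows ≥ 15 min: 10:55–11:15, 19:20–20:00.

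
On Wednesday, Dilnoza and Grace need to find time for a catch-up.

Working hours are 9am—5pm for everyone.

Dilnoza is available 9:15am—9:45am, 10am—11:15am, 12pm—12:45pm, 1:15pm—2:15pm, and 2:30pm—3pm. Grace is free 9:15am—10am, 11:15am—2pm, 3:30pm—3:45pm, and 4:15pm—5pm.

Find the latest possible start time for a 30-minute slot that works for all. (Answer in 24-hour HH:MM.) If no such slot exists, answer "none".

13:30

Dilnoza ∩ Grace: 09:15–09:45, 12:00–12:45, 13:15–14:00.
Windows ≥ 30 min: 09:15–09:45, 12:00–12:45, 13:15–14:00.
Latest start in the last window 13:15–14:00 is 14:00 − 30 min = 13:30.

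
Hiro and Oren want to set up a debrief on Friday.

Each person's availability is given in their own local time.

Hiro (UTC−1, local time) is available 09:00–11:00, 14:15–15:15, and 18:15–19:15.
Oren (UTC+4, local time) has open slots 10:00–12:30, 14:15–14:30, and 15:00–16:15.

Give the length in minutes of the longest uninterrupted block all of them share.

60 minutes

Hiro → UTC: 10:00–12:00, 15:15–16:15, 19:15–20:15.
Oren → UTC: 06:00–08:30, 10:15–10:30, 11:00–12:15.
Hiro ∩ Oren: 10:15–10:30, 11:00–12:00.
Common window lengths: 15, 60 min; longest is 60.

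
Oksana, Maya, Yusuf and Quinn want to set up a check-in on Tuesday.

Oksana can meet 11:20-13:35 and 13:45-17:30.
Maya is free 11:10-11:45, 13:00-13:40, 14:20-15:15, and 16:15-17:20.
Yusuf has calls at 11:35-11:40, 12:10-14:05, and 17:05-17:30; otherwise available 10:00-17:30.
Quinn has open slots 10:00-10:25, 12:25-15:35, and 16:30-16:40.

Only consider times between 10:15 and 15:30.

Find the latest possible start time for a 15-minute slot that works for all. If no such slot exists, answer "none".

Yusuf free within 10:00–17:30: 10:00–11:35, 11:40–12:10, 14:05–17:05.
Oksana ∩ Maya: 11:20–11:45, 13:00–13:35, 14:20–15:15, 16:15–17:20.
Oksana ∩ Maya ∩ Yusuf: 11:20–11:35, 11:40–11:45, 14:20–15:15, 16:15–17:05.
Oksana ∩ Maya ∩ Yusuf ∩ Quinn: 14:20–15:15, 16:30–16:40.
Restricted to 10:15–15:30: 14:20–15:15.
Windows ≥ 15 min: 14:20–15:15.
Latest start in the last window 14:20–15:15 is 15:15 − 15 min = 15:00.

15:00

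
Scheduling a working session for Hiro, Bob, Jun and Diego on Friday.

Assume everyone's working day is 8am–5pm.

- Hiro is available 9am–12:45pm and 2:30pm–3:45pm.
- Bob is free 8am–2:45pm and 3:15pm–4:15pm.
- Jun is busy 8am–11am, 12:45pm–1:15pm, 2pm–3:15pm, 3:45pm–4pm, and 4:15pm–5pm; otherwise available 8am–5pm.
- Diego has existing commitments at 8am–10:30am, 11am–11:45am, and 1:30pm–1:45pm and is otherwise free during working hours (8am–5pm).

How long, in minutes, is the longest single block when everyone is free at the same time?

Jun free within 08:00–17:00: 11:00–12:45, 13:15–14:00, 15:15–15:45, 16:00–16:15.
Diego free within 08:00–17:00: 10:30–11:00, 11:45–13:30, 13:45–17:00.
Hiro ∩ Bob: 09:00–12:45, 14:30–14:45, 15:15–15:45.
Hiro ∩ Bob ∩ Jun: 11:00–12:45, 15:15–15:45.
Hiro ∩ Bob ∩ Jun ∩ Diego: 11:45–12:45, 15:15–15:45.
Common window lengths: 60, 30 min; longest is 60.

60 minutes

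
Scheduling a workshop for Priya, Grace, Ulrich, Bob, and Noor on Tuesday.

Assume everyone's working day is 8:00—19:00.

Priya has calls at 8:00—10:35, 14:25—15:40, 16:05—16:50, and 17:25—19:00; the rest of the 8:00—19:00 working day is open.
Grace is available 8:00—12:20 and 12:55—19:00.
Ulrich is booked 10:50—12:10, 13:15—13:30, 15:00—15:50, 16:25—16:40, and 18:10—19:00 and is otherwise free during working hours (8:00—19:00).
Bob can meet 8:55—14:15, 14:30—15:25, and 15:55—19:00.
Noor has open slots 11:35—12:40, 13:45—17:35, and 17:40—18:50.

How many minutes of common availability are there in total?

Priya free within 08:00–19:00: 10:35–14:25, 15:40–16:05, 16:50–17:25.
Ulrich free within 08:00–19:00: 08:00–10:50, 12:10–13:15, 13:30–15:00, 15:50–16:25, 16:40–18:10.
Priya ∩ Grace: 10:35–12:20, 12:55–14:25, 15:40–16:05, 16:50–17:25.
Priya ∩ Grace ∩ Ulrich: 10:35–10:50, 12:10–12:20, 12:55–13:15, 13:30–14:25, 15:50–16:05, 16:50–17:25.
Priya ∩ Grace ∩ Ulrich ∩ Bob: 10:35–10:50, 12:10–12:20, 12:55–13:15, 13:30–14:15, 15:55–16:05, 16:50–17:25.
Priya ∩ Grace ∩ Ulrich ∩ Bob ∩ Noor: 12:10–12:20, 13:45–14:15, 15:55–16:05, 16:50–17:25.
Total common minutes: 10 + 30 + 10 + 35 = 85.

85 minutes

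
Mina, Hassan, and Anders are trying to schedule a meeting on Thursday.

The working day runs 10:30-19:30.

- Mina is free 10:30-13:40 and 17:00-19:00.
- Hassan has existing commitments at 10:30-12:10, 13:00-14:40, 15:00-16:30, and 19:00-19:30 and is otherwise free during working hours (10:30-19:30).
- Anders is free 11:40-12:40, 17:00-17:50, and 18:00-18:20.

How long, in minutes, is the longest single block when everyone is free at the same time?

50 minutes

Hassan free within 10:30–19:30: 12:10–13:00, 14:40–15:00, 16:30–19:00.
Mina ∩ Hassan: 12:10–13:00, 17:00–19:00.
Mina ∩ Hassan ∩ Anders: 12:10–12:40, 17:00–17:50, 18:00–18:20.
Common window lengths: 30, 50, 20 min; longest is 50.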